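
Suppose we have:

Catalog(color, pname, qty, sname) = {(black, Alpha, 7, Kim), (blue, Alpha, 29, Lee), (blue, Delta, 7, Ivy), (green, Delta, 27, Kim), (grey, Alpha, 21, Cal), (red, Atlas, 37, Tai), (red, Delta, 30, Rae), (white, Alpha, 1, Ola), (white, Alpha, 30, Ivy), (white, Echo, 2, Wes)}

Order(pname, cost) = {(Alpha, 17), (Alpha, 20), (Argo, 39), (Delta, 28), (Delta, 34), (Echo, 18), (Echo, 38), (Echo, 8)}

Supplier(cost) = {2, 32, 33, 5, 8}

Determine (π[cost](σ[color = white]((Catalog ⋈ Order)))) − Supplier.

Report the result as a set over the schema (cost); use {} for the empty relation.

Catalog ⋈ Order (natural join on pname): {(black, Alpha, 7, Kim, 17), (black, Alpha, 7, Kim, 20), (blue, Alpha, 29, Lee, 17), (blue, Alpha, 29, Lee, 20), (blue, Delta, 7, Ivy, 28), (blue, Delta, 7, Ivy, 34), (green, Delta, 27, Kim, 28), (green, Delta, 27, Kim, 34), (grey, Alpha, 21, Cal, 17), (grey, Alpha, 21, Cal, 20), (red, Delta, 30, Rae, 28), (red, Delta, 30, Rae, 34), (white, Alpha, 1, Ola, 17), (white, Alpha, 1, Ola, 20), (white, Alpha, 30, Ivy, 17), (white, Alpha, 30, Ivy, 20), (white, Echo, 2, Wes, 18), (white, Echo, 2, Wes, 38), (white, Echo, 2, Wes, 8)}
Filtering on color = white leaves {(white, Alpha, 1, Ola, 17), (white, Alpha, 1, Ola, 20), (white, Alpha, 30, Ivy, 17), (white, Alpha, 30, Ivy, 20), (white, Echo, 2, Wes, 18), (white, Echo, 2, Wes, 38), (white, Echo, 2, Wes, 8)}.
π_{cost} gives {17, 18, 20, 38, 8} (2 duplicate(s) eliminated).
Difference: {17, 18, 20, 38, 8} with {2, 32, 33, 5, 8} → {17, 18, 20, 38}

{17, 18, 20, 38}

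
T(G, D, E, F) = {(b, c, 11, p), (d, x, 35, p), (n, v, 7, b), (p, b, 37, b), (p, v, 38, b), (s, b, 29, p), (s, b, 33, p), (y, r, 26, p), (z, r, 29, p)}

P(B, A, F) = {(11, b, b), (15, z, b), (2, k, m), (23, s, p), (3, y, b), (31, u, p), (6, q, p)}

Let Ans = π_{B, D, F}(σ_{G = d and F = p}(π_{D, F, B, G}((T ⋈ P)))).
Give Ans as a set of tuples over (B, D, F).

{(23, x, p), (31, x, p), (6, x, p)}

T ⋈ P (natural join on F): {(b, c, 11, p, 23, s), (b, c, 11, p, 31, u), (b, c, 11, p, 6, q), (d, x, 35, p, 23, s), (d, x, 35, p, 31, u), (d, x, 35, p, 6, q), (n, v, 7, b, 11, b), (n, v, 7, b, 15, z), (n, v, 7, b, 3, y), (p, b, 37, b, 11, b), (p, b, 37, b, 15, z), (p, b, 37, b, 3, y), (p, v, 38, b, 11, b), (p, v, 38, b, 15, z), (p, v, 38, b, 3, y), (s, b, 29, p, 23, s), (s, b, 29, p, 31, u), (s, b, 29, p, 6, q), (s, b, 33, p, 23, s), (s, b, 33, p, 31, u), (s, b, 33, p, 6, q), (y, r, 26, p, 23, s), (y, r, 26, p, 31, u), (y, r, 26, p, 6, q), (z, r, 29, p, 23, s), (z, r, 29, p, 31, u), (z, r, 29, p, 6, q)}
π[D, F, B, G]: project onto (D, F, B, G) (3 duplicate(s) eliminated) → {(b, b, 11, p), (b, b, 15, p), (b, b, 3, p), (b, p, 23, s), (b, p, 31, s), (b, p, 6, s), (c, p, 23, b), (c, p, 31, b), (c, p, 6, b), (r, p, 23, y), (r, p, 23, z), (r, p, 31, y), (r, p, 31, z), (r, p, 6, y), (r, p, 6, z), (v, b, 11, n), (v, b, 11, p), (v, b, 15, n), (v, b, 15, p), (v, b, 3, n), (v, b, 3, p), (x, p, 23, d), (x, p, 31, d), (x, p, 6, d)}
σ[G = d and F = p]: keep tuples satisfying G = d and F = p → {(x, p, 23, d), (x, p, 31, d), (x, p, 6, d)}
π[B, D, F]: project onto (B, D, F) → {(23, x, p), (31, x, p), (6, x, p)}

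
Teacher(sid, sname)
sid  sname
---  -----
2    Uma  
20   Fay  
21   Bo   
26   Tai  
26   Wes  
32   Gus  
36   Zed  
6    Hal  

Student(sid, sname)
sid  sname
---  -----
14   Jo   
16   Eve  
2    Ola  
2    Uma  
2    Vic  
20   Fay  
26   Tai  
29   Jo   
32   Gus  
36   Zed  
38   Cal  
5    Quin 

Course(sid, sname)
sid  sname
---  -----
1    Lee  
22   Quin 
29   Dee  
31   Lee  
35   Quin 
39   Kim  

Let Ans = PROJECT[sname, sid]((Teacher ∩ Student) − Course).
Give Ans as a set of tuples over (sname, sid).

Taking the intersection: {(2, Uma), (20, Fay), (26, Tai), (32, Gus), (36, Zed)}
Taking the difference: {(2, Uma), (20, Fay), (26, Tai), (32, Gus), (36, Zed)}
Keep only column(s) sname, sid: {(Fay, 20), (Gus, 32), (Tai, 26), (Uma, 2), (Zed, 36)}

{(Fay, 20), (Gus, 32), (Tai, 26), (Uma, 2), (Zed, 36)}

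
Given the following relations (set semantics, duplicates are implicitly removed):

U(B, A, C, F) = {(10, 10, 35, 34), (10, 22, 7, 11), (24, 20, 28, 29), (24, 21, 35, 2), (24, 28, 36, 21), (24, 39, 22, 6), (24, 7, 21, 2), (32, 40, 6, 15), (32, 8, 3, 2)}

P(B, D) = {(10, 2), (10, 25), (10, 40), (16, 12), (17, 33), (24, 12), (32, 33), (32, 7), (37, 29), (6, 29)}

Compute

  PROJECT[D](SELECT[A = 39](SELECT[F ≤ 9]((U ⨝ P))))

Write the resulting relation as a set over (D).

{12}

Joining U and P on B yields {(10, 10, 35, 34, 2), (10, 10, 35, 34, 25), (10, 10, 35, 34, 40), (10, 22, 7, 11, 2), (10, 22, 7, 11, 25), (10, 22, 7, 11, 40), (24, 20, 28, 29, 12), (24, 21, 35, 2, 12), (24, 28, 36, 21, 12), (24, 39, 22, 6, 12), (24, 7, 21, 2, 12), (32, 40, 6, 15, 33), (32, 40, 6, 15, 7), (32, 8, 3, 2, 33), (32, 8, 3, 2, 7)}.
Filtering on F ≤ 9 leaves {(24, 21, 35, 2, 12), (24, 39, 22, 6, 12), (24, 7, 21, 2, 12), (32, 8, 3, 2, 33), (32, 8, 3, 2, 7)}.
Filtering on A = 39 leaves {(24, 39, 22, 6, 12)}.
π[D]: project onto (D) → {12}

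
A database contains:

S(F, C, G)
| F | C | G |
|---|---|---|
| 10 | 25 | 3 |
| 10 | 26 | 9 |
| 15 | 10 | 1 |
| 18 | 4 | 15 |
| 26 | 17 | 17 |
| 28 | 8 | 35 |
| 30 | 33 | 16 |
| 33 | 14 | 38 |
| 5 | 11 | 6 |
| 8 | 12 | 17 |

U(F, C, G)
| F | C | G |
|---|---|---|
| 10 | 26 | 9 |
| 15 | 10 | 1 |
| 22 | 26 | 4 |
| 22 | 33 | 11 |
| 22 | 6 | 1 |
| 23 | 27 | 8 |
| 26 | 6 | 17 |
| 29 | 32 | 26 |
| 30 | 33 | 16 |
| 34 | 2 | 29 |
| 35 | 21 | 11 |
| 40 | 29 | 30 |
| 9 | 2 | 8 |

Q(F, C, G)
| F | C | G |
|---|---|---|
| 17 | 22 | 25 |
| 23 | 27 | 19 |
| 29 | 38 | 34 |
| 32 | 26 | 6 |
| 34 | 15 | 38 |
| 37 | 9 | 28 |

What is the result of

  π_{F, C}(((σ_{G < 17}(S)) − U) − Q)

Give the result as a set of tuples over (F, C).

{(10, 25), (18, 4), (5, 11)}

σ[G < 17]: keep tuples satisfying G < 17 → {(10, 25, 3), (10, 26, 9), (15, 10, 1), (18, 4, 15), (30, 33, 16), (5, 11, 6)}
Set difference of the two operands is {(10, 25, 3), (18, 4, 15), (5, 11, 6)}.
Set difference of the two operands is {(10, 25, 3), (18, 4, 15), (5, 11, 6)}.
Projecting to F, C: {(10, 25), (18, 4), (5, 11)}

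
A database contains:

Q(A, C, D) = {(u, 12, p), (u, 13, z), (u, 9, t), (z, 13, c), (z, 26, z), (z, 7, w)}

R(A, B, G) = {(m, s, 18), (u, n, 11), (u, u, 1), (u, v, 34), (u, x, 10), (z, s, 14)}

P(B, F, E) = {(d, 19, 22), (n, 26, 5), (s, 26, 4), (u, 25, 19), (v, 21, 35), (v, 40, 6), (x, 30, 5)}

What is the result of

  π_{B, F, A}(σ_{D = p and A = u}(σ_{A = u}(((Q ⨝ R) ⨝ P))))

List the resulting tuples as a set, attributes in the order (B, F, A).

Natural join on A: {(u, 12, p, n, 11), (u, 12, p, u, 1), (u, 12, p, v, 34), (u, 12, p, x, 10), (u, 13, z, n, 11), (u, 13, z, u, 1), (u, 13, z, v, 34), (u, 13, z, x, 10), (u, 9, t, n, 11), (u, 9, t, u, 1), (u, 9, t, v, 34), (u, 9, t, x, 10), (z, 13, c, s, 14), (z, 26, z, s, 14), (z, 7, w, s, 14)}
Natural join on B: {(u, 12, p, n, 11, 26, 5), (u, 12, p, u, 1, 25, 19), (u, 12, p, v, 34, 21, 35), (u, 12, p, v, 34, 40, 6), (u, 12, p, x, 10, 30, 5), (u, 13, z, n, 11, 26, 5), (u, 13, z, u, 1, 25, 19), (u, 13, z, v, 34, 21, 35), (u, 13, z, v, 34, 40, 6), (u, 13, z, x, 10, 30, 5), (u, 9, t, n, 11, 26, 5), (u, 9, t, u, 1, 25, 19), (u, 9, t, v, 34, 21, 35), (u, 9, t, v, 34, 40, 6), (u, 9, t, x, 10, 30, 5), (z, 13, c, s, 14, 26, 4), (z, 26, z, s, 14, 26, 4), (z, 7, w, s, 14, 26, 4)}
σ[A = u]: keep tuples satisfying A = u → {(u, 12, p, n, 11, 26, 5), (u, 12, p, u, 1, 25, 19), (u, 12, p, v, 34, 21, 35), (u, 12, p, v, 34, 40, 6), (u, 12, p, x, 10, 30, 5), (u, 13, z, n, 11, 26, 5), (u, 13, z, u, 1, 25, 19), (u, 13, z, v, 34, 21, 35), (u, 13, z, v, 34, 40, 6), (u, 13, z, x, 10, 30, 5), (u, 9, t, n, 11, 26, 5), (u, 9, t, u, 1, 25, 19), (u, 9, t, v, 34, 21, 35), (u, 9, t, v, 34, 40, 6), (u, 9, t, x, 10, 30, 5)}
σ[D = p and A = u]: keep tuples satisfying D = p and A = u → {(u, 12, p, n, 11, 26, 5), (u, 12, p, u, 1, 25, 19), (u, 12, p, v, 34, 21, 35), (u, 12, p, v, 34, 40, 6), (u, 12, p, x, 10, 30, 5)}
π[B, F, A]: project onto (B, F, A) → {(n, 26, u), (u, 25, u), (v, 21, u), (v, 40, u), (x, 30, u)}

{(n, 26, u), (u, 25, u), (v, 21, u), (v, 40, u), (x, 30, u)}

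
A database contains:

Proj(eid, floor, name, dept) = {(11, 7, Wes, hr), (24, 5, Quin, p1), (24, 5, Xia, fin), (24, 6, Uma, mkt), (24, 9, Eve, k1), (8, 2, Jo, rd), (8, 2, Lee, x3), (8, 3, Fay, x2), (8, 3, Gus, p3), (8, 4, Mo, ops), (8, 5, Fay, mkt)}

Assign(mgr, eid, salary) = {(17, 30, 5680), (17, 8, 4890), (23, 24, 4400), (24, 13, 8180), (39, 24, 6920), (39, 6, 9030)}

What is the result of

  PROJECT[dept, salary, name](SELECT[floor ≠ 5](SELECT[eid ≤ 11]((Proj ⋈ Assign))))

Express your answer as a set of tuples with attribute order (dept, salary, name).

{(ops, 4890, Mo), (p3, 4890, Gus), (rd, 4890, Jo), (x2, 4890, Fay), (x3, 4890, Lee)}

Joining Proj and Assign on eid yields {(24, 5, Quin, p1, 23, 4400), (24, 5, Quin, p1, 39, 6920), (24, 5, Xia, fin, 23, 4400), (24, 5, Xia, fin, 39, 6920), (24, 6, Uma, mkt, 23, 4400), (24, 6, Uma, mkt, 39, 6920), (24, 9, Eve, k1, 23, 4400), (24, 9, Eve, k1, 39, 6920), (8, 2, Jo, rd, 17, 4890), (8, 2, Lee, x3, 17, 4890), (8, 3, Fay, x2, 17, 4890), (8, 3, Gus, p3, 17, 4890), (8, 4, Mo, ops, 17, 4890), (8, 5, Fay, mkt, 17, 4890)}.
σ[eid ≤ 11]: keep tuples satisfying eid ≤ 11 → {(8, 2, Jo, rd, 17, 4890), (8, 2, Lee, x3, 17, 4890), (8, 3, Fay, x2, 17, 4890), (8, 3, Gus, p3, 17, 4890), (8, 4, Mo, ops, 17, 4890), (8, 5, Fay, mkt, 17, 4890)}
σ[floor ≠ 5]: keep tuples satisfying floor ≠ 5 → {(8, 2, Jo, rd, 17, 4890), (8, 2, Lee, x3, 17, 4890), (8, 3, Fay, x2, 17, 4890), (8, 3, Gus, p3, 17, 4890), (8, 4, Mo, ops, 17, 4890)}
π[dept, salary, name]: project onto (dept, salary, name) → {(ops, 4890, Mo), (p3, 4890, Gus), (rd, 4890, Jo), (x2, 4890, Fay), (x3, 4890, Lee)}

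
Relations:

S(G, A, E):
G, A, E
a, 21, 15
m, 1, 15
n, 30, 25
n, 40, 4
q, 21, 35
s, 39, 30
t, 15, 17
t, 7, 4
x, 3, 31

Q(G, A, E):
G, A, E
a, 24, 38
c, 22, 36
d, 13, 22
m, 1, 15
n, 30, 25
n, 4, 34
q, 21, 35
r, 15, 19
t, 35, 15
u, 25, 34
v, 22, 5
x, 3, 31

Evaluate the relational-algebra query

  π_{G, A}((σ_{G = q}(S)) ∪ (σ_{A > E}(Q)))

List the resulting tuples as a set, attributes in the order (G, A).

{(n, 30), (q, 21), (t, 35), (v, 22)}

σ[G = q]: keep tuples satisfying G = q → {(q, 21, 35)}
σ[A > E]: keep tuples satisfying A > E → {(n, 30, 25), (t, 35, 15), (v, 22, 5)}
Set union of the two operands is {(n, 30, 25), (q, 21, 35), (t, 35, 15), (v, 22, 5)}.
Projecting to G, A: {(n, 30), (q, 21), (t, 35), (v, 22)}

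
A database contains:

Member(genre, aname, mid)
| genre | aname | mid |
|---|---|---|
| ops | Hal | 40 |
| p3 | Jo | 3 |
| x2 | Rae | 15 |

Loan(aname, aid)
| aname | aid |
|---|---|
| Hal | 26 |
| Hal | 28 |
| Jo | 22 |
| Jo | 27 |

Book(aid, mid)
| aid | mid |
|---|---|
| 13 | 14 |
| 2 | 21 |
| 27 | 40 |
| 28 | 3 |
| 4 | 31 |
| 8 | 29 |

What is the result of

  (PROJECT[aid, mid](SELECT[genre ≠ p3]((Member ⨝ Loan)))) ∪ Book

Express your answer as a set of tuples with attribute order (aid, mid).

Natural join on aname: {(ops, Hal, 40, 26), (ops, Hal, 40, 28), (p3, Jo, 3, 22), (p3, Jo, 3, 27)}
Apply σ_{genre ≠ p3}; surviving tuples: {(ops, Hal, 40, 26), (ops, Hal, 40, 28)}
Projecting to aid, mid: {(26, 40), (28, 40)}
Set union of the two operands is {(13, 14), (2, 21), (26, 40), (27, 40), (28, 3), (28, 40), (4, 31), (8, 29)}.

{(13, 14), (2, 21), (26, 40), (27, 40), (28, 3), (28, 40), (4, 31), (8, 29)}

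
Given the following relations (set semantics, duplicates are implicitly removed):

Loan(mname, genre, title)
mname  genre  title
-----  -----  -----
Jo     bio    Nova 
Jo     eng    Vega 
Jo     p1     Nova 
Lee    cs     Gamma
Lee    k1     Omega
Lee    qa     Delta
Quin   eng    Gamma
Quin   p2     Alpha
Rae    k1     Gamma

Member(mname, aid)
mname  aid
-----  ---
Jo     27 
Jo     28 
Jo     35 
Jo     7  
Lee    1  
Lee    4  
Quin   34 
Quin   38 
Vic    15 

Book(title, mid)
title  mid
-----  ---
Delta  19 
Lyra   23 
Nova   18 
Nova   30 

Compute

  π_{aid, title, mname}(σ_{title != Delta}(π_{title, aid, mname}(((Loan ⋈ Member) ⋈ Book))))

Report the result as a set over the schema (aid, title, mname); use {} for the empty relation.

{(27, Nova, Jo), (28, Nova, Jo), (35, Nova, Jo), (7, Nova, Jo)}

Joining Loan and Member on mname yields {(Jo, bio, Nova, 27), (Jo, bio, Nova, 28), (Jo, bio, Nova, 35), (Jo, bio, Nova, 7), (Jo, eng, Vega, 27), (Jo, eng, Vega, 28), (Jo, eng, Vega, 35), (Jo, eng, Vega, 7), (Jo, p1, Nova, 27), (Jo, p1, Nova, 28), (Jo, p1, Nova, 35), (Jo, p1, Nova, 7), (Lee, cs, Gamma, 1), (Lee, cs, Gamma, 4), (Lee, k1, Omega, 1), (Lee, k1, Omega, 4), (Lee, qa, Delta, 1), (Lee, qa, Delta, 4), (Quin, eng, Gamma, 34), (Quin, eng, Gamma, 38), (Quin, p2, Alpha, 34), (Quin, p2, Alpha, 38)}.
Joining (Loan ⋈ Member) and Book on title yields {(Jo, bio, Nova, 27, 18), (Jo, bio, Nova, 27, 30), (Jo, bio, Nova, 28, 18), (Jo, bio, Nova, 28, 30), (Jo, bio, Nova, 35, 18), (Jo, bio, Nova, 35, 30), (Jo, bio, Nova, 7, 18), (Jo, bio, Nova, 7, 30), (Jo, p1, Nova, 27, 18), (Jo, p1, Nova, 27, 30), (Jo, p1, Nova, 28, 18), (Jo, p1, Nova, 28, 30), (Jo, p1, Nova, 35, 18), (Jo, p1, Nova, 35, 30), (Jo, p1, Nova, 7, 18), (Jo, p1, Nova, 7, 30), (Lee, qa, Delta, 1, 19), (Lee, qa, Delta, 4, 19)}.
Keep only column(s) title, aid, mname (12 duplicate(s) eliminated): {(Delta, 1, Lee), (Delta, 4, Lee), (Nova, 27, Jo), (Nova, 28, Jo), (Nova, 35, Jo), (Nova, 7, Jo)}
Selection title != Delta: {(Nova, 27, Jo), (Nova, 28, Jo), (Nova, 35, Jo), (Nova, 7, Jo)}
Keep only column(s) aid, title, mname: {(27, Nova, Jo), (28, Nova, Jo), (35, Nova, Jo), (7, Nova, Jo)}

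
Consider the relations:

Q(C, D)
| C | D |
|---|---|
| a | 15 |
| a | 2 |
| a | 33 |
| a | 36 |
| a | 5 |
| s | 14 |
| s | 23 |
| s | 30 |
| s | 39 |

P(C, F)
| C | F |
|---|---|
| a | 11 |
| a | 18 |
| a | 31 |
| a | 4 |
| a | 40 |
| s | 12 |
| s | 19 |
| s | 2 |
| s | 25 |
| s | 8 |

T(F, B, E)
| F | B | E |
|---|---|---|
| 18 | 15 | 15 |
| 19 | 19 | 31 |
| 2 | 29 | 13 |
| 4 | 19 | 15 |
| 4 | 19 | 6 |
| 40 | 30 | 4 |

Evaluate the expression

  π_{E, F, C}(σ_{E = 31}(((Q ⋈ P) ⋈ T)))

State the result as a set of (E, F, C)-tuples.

{(31, 19, s)}

Q ⋈ P (natural join on C): {(a, 15, 11), (a, 15, 18), (a, 15, 31), (a, 15, 4), (a, 15, 40), (a, 2, 11), (a, 2, 18), (a, 2, 31), (a, 2, 4), (a, 2, 40), (a, 33, 11), (a, 33, 18), (a, 33, 31), (a, 33, 4), (a, 33, 40), (a, 36, 11), (a, 36, 18), (a, 36, 31), (a, 36, 4), (a, 36, 40), (a, 5, 11), (a, 5, 18), (a, 5, 31), (a, 5, 4), (a, 5, 40), (s, 14, 12), (s, 14, 19), (s, 14, 2), (s, 14, 25), (s, 14, 8), (s, 23, 12), (s, 23, 19), (s, 23, 2), (s, 23, 25), (s, 23, 8), (s, 30, 12), (s, 30, 19), (s, 30, 2), (s, 30, 25), (s, 30, 8), (s, 39, 12), (s, 39, 19), (s, 39, 2), (s, 39, 25), (s, 39, 8)}
(Q ⋈ P) ⋈ T (natural join on F): {(a, 15, 18, 15, 15), (a, 15, 4, 19, 15), (a, 15, 4, 19, 6), (a, 15, 40, 30, 4), (a, 2, 18, 15, 15), (a, 2, 4, 19, 15), (a, 2, 4, 19, 6), (a, 2, 40, 30, 4), (a, 33, 18, 15, 15), (a, 33, 4, 19, 15), (a, 33, 4, 19, 6), (a, 33, 40, 30, 4), (a, 36, 18, 15, 15), (a, 36, 4, 19, 15), (a, 36, 4, 19, 6), (a, 36, 40, 30, 4), (a, 5, 18, 15, 15), (a, 5, 4, 19, 15), (a, 5, 4, 19, 6), (a, 5, 40, 30, 4), (s, 14, 19, 19, 31), (s, 14, 2, 29, 13), (s, 23, 19, 19, 31), (s, 23, 2, 29, 13), (s, 30, 19, 19, 31), (s, 30, 2, 29, 13), (s, 39, 19, 19, 31), (s, 39, 2, 29, 13)}
Selection E = 31: {(s, 14, 19, 19, 31), (s, 23, 19, 19, 31), (s, 30, 19, 19, 31), (s, 39, 19, 19, 31)}
Keep only column(s) E, F, C (3 duplicate(s) eliminated): {(31, 19, s)}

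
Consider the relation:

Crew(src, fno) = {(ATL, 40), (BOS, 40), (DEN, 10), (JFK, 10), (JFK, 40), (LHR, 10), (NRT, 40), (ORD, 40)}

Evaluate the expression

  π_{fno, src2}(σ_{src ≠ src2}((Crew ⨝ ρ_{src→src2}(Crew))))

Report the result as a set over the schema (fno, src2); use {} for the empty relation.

{(10, DEN), (10, JFK), (10, LHR), (40, ATL), (40, BOS), (40, JFK), (40, NRT), (40, ORD)}

ρ[src→src2]: schema becomes (src2, fno); tuples unchanged.
Joining Crew and ρ_{src→src2}(Crew) on fno yields {(ATL, 40, ATL), (ATL, 40, BOS), (ATL, 40, JFK), (ATL, 40, NRT), (ATL, 40, ORD), (BOS, 40, ATL), (BOS, 40, BOS), (BOS, 40, JFK), (BOS, 40, NRT), (BOS, 40, ORD), (DEN, 10, DEN), (DEN, 10, JFK), (DEN, 10, LHR), (JFK, 10, DEN), (JFK, 10, JFK), (JFK, 10, LHR), (JFK, 40, ATL), (JFK, 40, BOS), (JFK, 40, JFK), (JFK, 40, NRT), (JFK, 40, ORD), (LHR, 10, DEN), (LHR, 10, JFK), (LHR, 10, LHR), (NRT, 40, ATL), (NRT, 40, BOS), (NRT, 40, JFK), (NRT, 40, NRT), (NRT, 40, ORD), (ORD, 40, ATL), (ORD, 40, BOS), (ORD, 40, JFK), (ORD, 40, NRT), (ORD, 40, ORD)}.
Filtering on src ≠ src2 leaves {(ATL, 40, BOS), (ATL, 40, JFK), (ATL, 40, NRT), (ATL, 40, ORD), (BOS, 40, ATL), (BOS, 40, JFK), (BOS, 40, NRT), (BOS, 40, ORD), (DEN, 10, JFK), (DEN, 10, LHR), (JFK, 10, DEN), (JFK, 10, LHR), (JFK, 40, ATL), (JFK, 40, BOS), (JFK, 40, NRT), (JFK, 40, ORD), (LHR, 10, DEN), (LHR, 10, JFK), (NRT, 40, ATL), (NRT, 40, BOS), (NRT, 40, JFK), (NRT, 40, ORD), (ORD, 40, ATL), (ORD, 40, BOS), (ORD, 40, JFK), (ORD, 40, NRT)}.
π_{fno, src2} gives {(10, DEN), (10, JFK), (10, LHR), (40, ATL), (40, BOS), (40, JFK), (40, NRT), (40, ORD)} (18 duplicate(s) eliminated).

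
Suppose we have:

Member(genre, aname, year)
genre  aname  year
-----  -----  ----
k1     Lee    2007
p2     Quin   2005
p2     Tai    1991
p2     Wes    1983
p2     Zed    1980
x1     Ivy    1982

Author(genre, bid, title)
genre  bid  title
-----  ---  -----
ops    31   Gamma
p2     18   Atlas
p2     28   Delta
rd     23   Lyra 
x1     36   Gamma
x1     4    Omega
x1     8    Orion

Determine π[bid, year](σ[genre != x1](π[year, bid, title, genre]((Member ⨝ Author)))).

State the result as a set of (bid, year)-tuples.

Joining Member and Author on genre yields {(p2, Quin, 2005, 18, Atlas), (p2, Quin, 2005, 28, Delta), (p2, Tai, 1991, 18, Atlas), (p2, Tai, 1991, 28, Delta), (p2, Wes, 1983, 18, Atlas), (p2, Wes, 1983, 28, Delta), (p2, Zed, 1980, 18, Atlas), (p2, Zed, 1980, 28, Delta), (x1, Ivy, 1982, 36, Gamma), (x1, Ivy, 1982, 4, Omega), (x1, Ivy, 1982, 8, Orion)}.
Keep only column(s) year, bid, title, genre: {(1980, 18, Atlas, p2), (1980, 28, Delta, p2), (1982, 36, Gamma, x1), (1982, 4, Omega, x1), (1982, 8, Orion, x1), (1983, 18, Atlas, p2), (1983, 28, Delta, p2), (1991, 18, Atlas, p2), (1991, 28, Delta, p2), (2005, 18, Atlas, p2), (2005, 28, Delta, p2)}
Apply σ_{genre != x1}; surviving tuples: {(1980, 18, Atlas, p2), (1980, 28, Delta, p2), (1983, 18, Atlas, p2), (1983, 28, Delta, p2), (1991, 18, Atlas, p2), (1991, 28, Delta, p2), (2005, 18, Atlas, p2), (2005, 28, Delta, p2)}
Keep only column(s) bid, year: {(18, 1980), (18, 1983), (18, 1991), (18, 2005), (28, 1980), (28, 1983), (28, 1991), (28, 2005)}

{(18, 1980), (18, 1983), (18, 1991), (18, 2005), (28, 1980), (28, 1983), (28, 1991), (28, 2005)}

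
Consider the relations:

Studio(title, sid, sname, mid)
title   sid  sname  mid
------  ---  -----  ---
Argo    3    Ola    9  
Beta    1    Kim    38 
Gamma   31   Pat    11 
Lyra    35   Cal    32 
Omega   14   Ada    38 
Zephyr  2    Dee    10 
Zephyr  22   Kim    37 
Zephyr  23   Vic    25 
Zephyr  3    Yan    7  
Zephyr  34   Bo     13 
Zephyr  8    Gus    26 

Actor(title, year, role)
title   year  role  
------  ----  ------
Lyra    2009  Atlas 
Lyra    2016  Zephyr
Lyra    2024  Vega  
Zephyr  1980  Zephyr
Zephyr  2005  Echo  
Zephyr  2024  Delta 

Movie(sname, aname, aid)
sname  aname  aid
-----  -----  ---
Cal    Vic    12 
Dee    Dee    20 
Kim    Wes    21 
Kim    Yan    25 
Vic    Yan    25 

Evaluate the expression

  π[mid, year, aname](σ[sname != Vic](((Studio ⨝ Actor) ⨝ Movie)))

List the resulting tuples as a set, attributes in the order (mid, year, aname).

Joining Studio and Actor on title yields {(Lyra, 35, Cal, 32, 2009, Atlas), (Lyra, 35, Cal, 32, 2016, Zephyr), (Lyra, 35, Cal, 32, 2024, Vega), (Zephyr, 2, Dee, 10, 1980, Zephyr), (Zephyr, 2, Dee, 10, 2005, Echo), (Zephyr, 2, Dee, 10, 2024, Delta), (Zephyr, 22, Kim, 37, 1980, Zephyr), (Zephyr, 22, Kim, 37, 2005, Echo), (Zephyr, 22, Kim, 37, 2024, Delta), (Zephyr, 23, Vic, 25, 1980, Zephyr), (Zephyr, 23, Vic, 25, 2005, Echo), (Zephyr, 23, Vic, 25, 2024, Delta), (Zephyr, 3, Yan, 7, 1980, Zephyr), (Zephyr, 3, Yan, 7, 2005, Echo), (Zephyr, 3, Yan, 7, 2024, Delta), (Zephyr, 34, Bo, 13, 1980, Zephyr), (Zephyr, 34, Bo, 13, 2005, Echo), (Zephyr, 34, Bo, 13, 2024, Delta), (Zephyr, 8, Gus, 26, 1980, Zephyr), (Zephyr, 8, Gus, 26, 2005, Echo), (Zephyr, 8, Gus, 26, 2024, Delta)}.
Joining (Studio ⨝ Actor) and Movie on sname yields {(Lyra, 35, Cal, 32, 2009, Atlas, Vic, 12), (Lyra, 35, Cal, 32, 2016, Zephyr, Vic, 12), (Lyra, 35, Cal, 32, 2024, Vega, Vic, 12), (Zephyr, 2, Dee, 10, 1980, Zephyr, Dee, 20), (Zephyr, 2, Dee, 10, 2005, Echo, Dee, 20), (Zephyr, 2, Dee, 10, 2024, Delta, Dee, 20), (Zephyr, 22, Kim, 37, 1980, Zephyr, Wes, 21), (Zephyr, 22, Kim, 37, 1980, Zephyr, Yan, 25), (Zephyr, 22, Kim, 37, 2005, Echo, Wes, 21), (Zephyr, 22, Kim, 37, 2005, Echo, Yan, 25), (Zephyr, 22, Kim, 37, 2024, Delta, Wes, 21), (Zephyr, 22, Kim, 37, 2024, Delta, Yan, 25), (Zephyr, 23, Vic, 25, 1980, Zephyr, Yan, 25), (Zephyr, 23, Vic, 25, 2005, Echo, Yan, 25), (Zephyr, 23, Vic, 25, 2024, Delta, Yan, 25)}.
σ[sname != Vic]: keep tuples satisfying sname != Vic → {(Lyra, 35, Cal, 32, 2009, Atlas, Vic, 12), (Lyra, 35, Cal, 32, 2016, Zephyr, Vic, 12), (Lyra, 35, Cal, 32, 2024, Vega, Vic, 12), (Zephyr, 2, Dee, 10, 1980, Zephyr, Dee, 20), (Zephyr, 2, Dee, 10, 2005, Echo, Dee, 20), (Zephyr, 2, Dee, 10, 2024, Delta, Dee, 20), (Zephyr, 22, Kim, 37, 1980, Zephyr, Wes, 21), (Zephyr, 22, Kim, 37, 1980, Zephyr, Yan, 25), (Zephyr, 22, Kim, 37, 2005, Echo, Wes, 21), (Zephyr, 22, Kim, 37, 2005, Echo, Yan, 25), (Zephyr, 22, Kim, 37, 2024, Delta, Wes, 21), (Zephyr, 22, Kim, 37, 2024, Delta, Yan, 25)}
π[mid, year, aname]: project onto (mid, year, aname) → {(10, 1980, Dee), (10, 2005, Dee), (10, 2024, Dee), (32, 2009, Vic), (32, 2016, Vic), (32, 2024, Vic), (37, 1980, Wes), (37, 1980, Yan), (37, 2005, Wes), (37, 2005, Yan), (37, 2024, Wes), (37, 2024, Yan)}

{(10, 1980, Dee), (10, 2005, Dee), (10, 2024, Dee), (32, 2009, Vic), (32, 2016, Vic), (32, 2024, Vic), (37, 1980, Wes), (37, 1980, Yan), (37, 2005, Wes), (37, 2005, Yan), (37, 2024, Wes), (37, 2024, Yan)}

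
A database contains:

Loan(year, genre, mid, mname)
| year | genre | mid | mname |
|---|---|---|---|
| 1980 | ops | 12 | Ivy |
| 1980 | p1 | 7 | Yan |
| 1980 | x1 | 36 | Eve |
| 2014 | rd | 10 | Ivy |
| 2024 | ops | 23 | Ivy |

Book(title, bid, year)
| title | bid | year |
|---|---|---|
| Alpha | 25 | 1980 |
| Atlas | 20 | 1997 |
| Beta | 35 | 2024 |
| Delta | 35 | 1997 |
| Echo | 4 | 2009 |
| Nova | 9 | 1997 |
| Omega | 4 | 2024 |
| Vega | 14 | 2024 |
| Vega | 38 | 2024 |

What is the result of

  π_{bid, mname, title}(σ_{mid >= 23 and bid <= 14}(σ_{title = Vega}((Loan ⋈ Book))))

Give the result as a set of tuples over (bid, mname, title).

{(14, Ivy, Vega)}

Loan ⋈ Book (natural join on year): {(1980, ops, 12, Ivy, Alpha, 25), (1980, p1, 7, Yan, Alpha, 25), (1980, x1, 36, Eve, Alpha, 25), (2024, ops, 23, Ivy, Beta, 35), (2024, ops, 23, Ivy, Omega, 4), (2024, ops, 23, Ivy, Vega, 14), (2024, ops, 23, Ivy, Vega, 38)}
Apply σ_{title = Vega}; surviving tuples: {(2024, ops, 23, Ivy, Vega, 14), (2024, ops, 23, Ivy, Vega, 38)}
Apply σ_{mid >= 23 and bid <= 14}; surviving tuples: {(2024, ops, 23, Ivy, Vega, 14)}
π[bid, mname, title]: project onto (bid, mname, title) → {(14, Ivy, Vega)}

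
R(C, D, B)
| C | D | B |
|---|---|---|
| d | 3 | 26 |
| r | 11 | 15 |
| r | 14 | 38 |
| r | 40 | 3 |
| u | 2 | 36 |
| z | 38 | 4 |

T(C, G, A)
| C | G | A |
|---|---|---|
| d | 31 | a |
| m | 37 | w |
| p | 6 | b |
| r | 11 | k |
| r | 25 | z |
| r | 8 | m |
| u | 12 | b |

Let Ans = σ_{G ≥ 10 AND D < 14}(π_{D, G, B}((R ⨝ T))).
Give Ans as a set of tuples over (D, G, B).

{(11, 11, 15), (11, 25, 15), (2, 12, 36), (3, 31, 26)}

R ⋈ T (natural join on C): {(d, 3, 26, 31, a), (r, 11, 15, 11, k), (r, 11, 15, 25, z), (r, 11, 15, 8, m), (r, 14, 38, 11, k), (r, 14, 38, 25, z), (r, 14, 38, 8, m), (r, 40, 3, 11, k), (r, 40, 3, 25, z), (r, 40, 3, 8, m), (u, 2, 36, 12, b)}
π_{D, G, B} gives {(11, 11, 15), (11, 25, 15), (11, 8, 15), (14, 11, 38), (14, 25, 38), (14, 8, 38), (2, 12, 36), (3, 31, 26), (40, 11, 3), (40, 25, 3), (40, 8, 3)}.
Apply σ_{G ≥ 10 AND D < 14}; surviving tuples: {(11, 11, 15), (11, 25, 15), (2, 12, 36), (3, 31, 26)}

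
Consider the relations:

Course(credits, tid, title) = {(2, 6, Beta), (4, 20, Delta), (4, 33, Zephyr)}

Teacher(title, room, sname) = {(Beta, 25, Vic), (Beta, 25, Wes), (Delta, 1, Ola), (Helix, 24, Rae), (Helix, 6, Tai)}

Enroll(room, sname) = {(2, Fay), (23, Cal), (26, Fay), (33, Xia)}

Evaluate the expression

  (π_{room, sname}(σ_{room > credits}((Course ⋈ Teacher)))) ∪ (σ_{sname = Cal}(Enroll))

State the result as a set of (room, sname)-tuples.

Course ⋈ Teacher (natural join on title): {(2, 6, Beta, 25, Vic), (2, 6, Beta, 25, Wes), (4, 20, Delta, 1, Ola)}
Filtering on room > credits leaves {(2, 6, Beta, 25, Vic), (2, 6, Beta, 25, Wes)}.
π[room, sname]: project onto (room, sname) → {(25, Vic), (25, Wes)}
Filtering on sname = Cal leaves {(23, Cal)}.
Taking the union: {(23, Cal), (25, Vic), (25, Wes)}

{(23, Cal), (25, Vic), (25, Wes)}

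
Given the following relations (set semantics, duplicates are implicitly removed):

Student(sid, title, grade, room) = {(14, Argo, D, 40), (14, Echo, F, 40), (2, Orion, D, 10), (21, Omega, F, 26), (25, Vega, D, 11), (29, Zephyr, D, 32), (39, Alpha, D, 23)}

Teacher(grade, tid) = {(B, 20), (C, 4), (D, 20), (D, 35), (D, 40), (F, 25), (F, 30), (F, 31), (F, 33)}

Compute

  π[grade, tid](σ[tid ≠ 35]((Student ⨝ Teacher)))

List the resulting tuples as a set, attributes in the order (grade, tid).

{(D, 20), (D, 40), (F, 25), (F, 30), (F, 31), (F, 33)}

Joining Student and Teacher on grade yields {(14, Argo, D, 40, 20), (14, Argo, D, 40, 35), (14, Argo, D, 40, 40), (14, Echo, F, 40, 25), (14, Echo, F, 40, 30), (14, Echo, F, 40, 31), (14, Echo, F, 40, 33), (2, Orion, D, 10, 20), (2, Orion, D, 10, 35), (2, Orion, D, 10, 40), (21, Omega, F, 26, 25), (21, Omega, F, 26, 30), (21, Omega, F, 26, 31), (21, Omega, F, 26, 33), (25, Vega, D, 11, 20), (25, Vega, D, 11, 35), (25, Vega, D, 11, 40), (29, Zephyr, D, 32, 20), (29, Zephyr, D, 32, 35), (29, Zephyr, D, 32, 40), (39, Alpha, D, 23, 20), (39, Alpha, D, 23, 35), (39, Alpha, D, 23, 40)}.
Filtering on tid ≠ 35 leaves {(14, Argo, D, 40, 20), (14, Argo, D, 40, 40), (14, Echo, F, 40, 25), (14, Echo, F, 40, 30), (14, Echo, F, 40, 31), (14, Echo, F, 40, 33), (2, Orion, D, 10, 20), (2, Orion, D, 10, 40), (21, Omega, F, 26, 25), (21, Omega, F, 26, 30), (21, Omega, F, 26, 31), (21, Omega, F, 26, 33), (25, Vega, D, 11, 20), (25, Vega, D, 11, 40), (29, Zephyr, D, 32, 20), (29, Zephyr, D, 32, 40), (39, Alpha, D, 23, 20), (39, Alpha, D, 23, 40)}.
π[grade, tid]: project onto (grade, tid) (12 duplicate(s) eliminated) → {(D, 20), (D, 40), (F, 25), (F, 30), (F, 31), (F, 33)}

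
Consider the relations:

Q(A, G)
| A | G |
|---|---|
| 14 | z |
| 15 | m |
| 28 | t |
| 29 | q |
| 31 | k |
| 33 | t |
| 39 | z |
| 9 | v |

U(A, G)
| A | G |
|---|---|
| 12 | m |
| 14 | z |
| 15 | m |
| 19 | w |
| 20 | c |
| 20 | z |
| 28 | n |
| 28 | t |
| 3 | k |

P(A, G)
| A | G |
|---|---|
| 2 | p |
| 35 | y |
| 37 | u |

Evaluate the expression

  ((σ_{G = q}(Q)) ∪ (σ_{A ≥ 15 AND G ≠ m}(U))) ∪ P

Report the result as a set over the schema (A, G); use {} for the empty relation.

{(19, w), (2, p), (20, c), (20, z), (28, n), (28, t), (29, q), (35, y), (37, u)}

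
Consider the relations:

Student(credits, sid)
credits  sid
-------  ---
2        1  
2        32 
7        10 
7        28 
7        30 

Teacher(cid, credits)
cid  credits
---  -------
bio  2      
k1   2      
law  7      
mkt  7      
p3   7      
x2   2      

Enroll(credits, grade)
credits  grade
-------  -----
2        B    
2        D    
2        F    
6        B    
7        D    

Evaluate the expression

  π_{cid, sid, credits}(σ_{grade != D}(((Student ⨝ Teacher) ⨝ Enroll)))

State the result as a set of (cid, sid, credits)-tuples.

{(bio, 1, 2), (bio, 32, 2), (k1, 1, 2), (k1, 32, 2), (x2, 1, 2), (x2, 32, 2)}

Natural join on credits: {(2, 1, bio), (2, 1, k1), (2, 1, x2), (2, 32, bio), (2, 32, k1), (2, 32, x2), (7, 10, law), (7, 10, mkt), (7, 10, p3), (7, 28, law), (7, 28, mkt), (7, 28, p3), (7, 30, law), (7, 30, mkt), (7, 30, p3)}
Natural join on credits: {(2, 1, bio, B), (2, 1, bio, D), (2, 1, bio, F), (2, 1, k1, B), (2, 1, k1, D), (2, 1, k1, F), (2, 1, x2, B), (2, 1, x2, D), (2, 1, x2, F), (2, 32, bio, B), (2, 32, bio, D), (2, 32, bio, F), (2, 32, k1, B), (2, 32, k1, D), (2, 32, k1, F), (2, 32, x2, B), (2, 32, x2, D), (2, 32, x2, F), (7, 10, law, D), (7, 10, mkt, D), (7, 10, p3, D), (7, 28, law, D), (7, 28, mkt, D), (7, 28, p3, D), (7, 30, law, D), (7, 30, mkt, D), (7, 30, p3, D)}
σ[grade != D]: keep tuples satisfying grade != D → {(2, 1, bio, B), (2, 1, bio, F), (2, 1, k1, B), (2, 1, k1, F), (2, 1, x2, B), (2, 1, x2, F), (2, 32, bio, B), (2, 32, bio, F), (2, 32, k1, B), (2, 32, k1, F), (2, 32, x2, B), (2, 32, x2, F)}
Projecting to cid, sid, credits (6 duplicate(s) eliminated): {(bio, 1, 2), (bio, 32, 2), (k1, 1, 2), (k1, 32, 2), (x2, 1, 2), (x2, 32, 2)}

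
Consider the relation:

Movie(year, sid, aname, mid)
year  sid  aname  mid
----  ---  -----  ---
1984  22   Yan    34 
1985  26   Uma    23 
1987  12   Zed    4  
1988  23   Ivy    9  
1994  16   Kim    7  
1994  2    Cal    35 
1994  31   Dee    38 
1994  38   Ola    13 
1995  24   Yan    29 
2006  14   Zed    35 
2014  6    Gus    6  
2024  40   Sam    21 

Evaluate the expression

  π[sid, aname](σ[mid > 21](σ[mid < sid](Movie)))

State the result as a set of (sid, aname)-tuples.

{(26, Uma)}

σ[mid < sid]: keep tuples satisfying mid < sid → {(1985, 26, Uma, 23), (1987, 12, Zed, 4), (1988, 23, Ivy, 9), (1994, 16, Kim, 7), (1994, 38, Ola, 13), (2024, 40, Sam, 21)}
σ[mid > 21]: keep tuples satisfying mid > 21 → {(1985, 26, Uma, 23)}
Projecting to sid, aname: {(26, Uma)}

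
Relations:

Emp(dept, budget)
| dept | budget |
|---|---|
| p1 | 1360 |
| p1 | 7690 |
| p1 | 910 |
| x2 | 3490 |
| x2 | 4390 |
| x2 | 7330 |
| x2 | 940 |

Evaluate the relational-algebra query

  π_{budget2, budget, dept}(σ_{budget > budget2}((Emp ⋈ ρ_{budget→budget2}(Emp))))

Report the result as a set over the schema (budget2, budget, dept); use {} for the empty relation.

ρ[budget→budget2]: schema becomes (dept, budget2); tuples unchanged.
Emp ⋈ ρ_{budget→budget2}(Emp) (natural join on dept): {(p1, 1360, 1360), (p1, 1360, 7690), (p1, 1360, 910), (p1, 7690, 1360), (p1, 7690, 7690), (p1, 7690, 910), (p1, 910, 1360), (p1, 910, 7690), (p1, 910, 910), (x2, 3490, 3490), (x2, 3490, 4390), (x2, 3490, 7330), (x2, 3490, 940), (x2, 4390, 3490), (x2, 4390, 4390), (x2, 4390, 7330), (x2, 4390, 940), (x2, 7330, 3490), (x2, 7330, 4390), (x2, 7330, 7330), (x2, 7330, 940), (x2, 940, 3490), (x2, 940, 4390), (x2, 940, 7330), (x2, 940, 940)}
Filtering on budget > budget2 leaves {(p1, 1360, 910), (p1, 7690, 1360), (p1, 7690, 910), (x2, 3490, 940), (x2, 4390, 3490), (x2, 4390, 940), (x2, 7330, 3490), (x2, 7330, 4390), (x2, 7330, 940)}.
π_{budget2, budget, dept} gives {(1360, 7690, p1), (3490, 4390, x2), (3490, 7330, x2), (4390, 7330, x2), (910, 1360, p1), (910, 7690, p1), (940, 3490, x2), (940, 4390, x2), (940, 7330, x2)}.

{(1360, 7690, p1), (3490, 4390, x2), (3490, 7330, x2), (4390, 7330, x2), (910, 1360, p1), (910, 7690, p1), (940, 3490, x2), (940, 4390, x2), (940, 7330, x2)}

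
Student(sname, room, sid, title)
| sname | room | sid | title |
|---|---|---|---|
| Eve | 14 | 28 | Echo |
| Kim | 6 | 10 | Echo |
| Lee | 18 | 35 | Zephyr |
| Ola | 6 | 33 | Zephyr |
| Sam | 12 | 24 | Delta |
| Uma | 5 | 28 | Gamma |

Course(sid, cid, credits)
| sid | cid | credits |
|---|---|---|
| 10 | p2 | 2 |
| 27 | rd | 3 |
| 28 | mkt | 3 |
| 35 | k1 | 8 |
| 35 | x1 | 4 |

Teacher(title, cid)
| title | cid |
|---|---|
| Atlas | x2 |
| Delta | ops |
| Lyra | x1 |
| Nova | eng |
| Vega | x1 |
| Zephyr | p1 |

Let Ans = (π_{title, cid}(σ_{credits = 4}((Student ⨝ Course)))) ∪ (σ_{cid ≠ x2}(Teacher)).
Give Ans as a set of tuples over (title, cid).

Natural join on sid: {(Eve, 14, 28, Echo, mkt, 3), (Kim, 6, 10, Echo, p2, 2), (Lee, 18, 35, Zephyr, k1, 8), (Lee, 18, 35, Zephyr, x1, 4), (Uma, 5, 28, Gamma, mkt, 3)}
Filtering on credits = 4 leaves {(Lee, 18, 35, Zephyr, x1, 4)}.
Keep only column(s) title, cid: {(Zephyr, x1)}
Filtering on cid ≠ x2 leaves {(Delta, ops), (Lyra, x1), (Nova, eng), (Vega, x1), (Zephyr, p1)}.
Set union of the two operands is {(Delta, ops), (Lyra, x1), (Nova, eng), (Vega, x1), (Zephyr, p1), (Zephyr, x1)}.

{(Delta, ops), (Lyra, x1), (Nova, eng), (Vega, x1), (Zephyr, p1), (Zephyr, x1)}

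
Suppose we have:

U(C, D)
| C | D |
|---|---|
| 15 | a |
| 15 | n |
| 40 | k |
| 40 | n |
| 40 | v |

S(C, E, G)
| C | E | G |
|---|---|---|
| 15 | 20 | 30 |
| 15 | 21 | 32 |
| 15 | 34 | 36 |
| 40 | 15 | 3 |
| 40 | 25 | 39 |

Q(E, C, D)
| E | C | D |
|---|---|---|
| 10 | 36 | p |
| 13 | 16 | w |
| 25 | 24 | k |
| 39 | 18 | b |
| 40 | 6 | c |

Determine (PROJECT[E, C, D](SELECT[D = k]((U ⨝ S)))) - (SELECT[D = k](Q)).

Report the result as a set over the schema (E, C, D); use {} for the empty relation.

Natural join on C: {(15, a, 20, 30), (15, a, 21, 32), (15, a, 34, 36), (15, n, 20, 30), (15, n, 21, 32), (15, n, 34, 36), (40, k, 15, 3), (40, k, 25, 39), (40, n, 15, 3), (40, n, 25, 39), (40, v, 15, 3), (40, v, 25, 39)}
Apply σ_{D = k}; surviving tuples: {(40, k, 15, 3), (40, k, 25, 39)}
Keep only column(s) E, C, D: {(15, 40, k), (25, 40, k)}
Apply σ_{D = k}; surviving tuples: {(25, 24, k)}
Difference: {(15, 40, k), (25, 40, k)} with {(25, 24, k)} → {(15, 40, k), (25, 40, k)}

{(15, 40, k), (25, 40, k)}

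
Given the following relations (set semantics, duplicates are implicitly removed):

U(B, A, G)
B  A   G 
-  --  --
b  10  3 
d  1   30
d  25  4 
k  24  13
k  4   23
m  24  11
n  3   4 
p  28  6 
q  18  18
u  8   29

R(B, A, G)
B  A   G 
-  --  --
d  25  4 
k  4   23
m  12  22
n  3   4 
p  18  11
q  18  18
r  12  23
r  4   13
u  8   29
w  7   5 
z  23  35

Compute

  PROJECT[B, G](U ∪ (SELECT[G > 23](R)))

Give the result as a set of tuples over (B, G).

σ[G > 23]: keep tuples satisfying G > 23 → {(u, 8, 29), (z, 23, 35)}
Union: {(b, 10, 3), (d, 1, 30), (d, 25, 4), (k, 24, 13), (k, 4, 23), (m, 24, 11), (n, 3, 4), (p, 28, 6), (q, 18, 18), (u, 8, 29)} with {(u, 8, 29), (z, 23, 35)} → {(b, 10, 3), (d, 1, 30), (d, 25, 4), (k, 24, 13), (k, 4, 23), (m, 24, 11), (n, 3, 4), (p, 28, 6), (q, 18, 18), (u, 8, 29), (z, 23, 35)}
π[B, G]: project onto (B, G) → {(b, 3), (d, 30), (d, 4), (k, 13), (k, 23), (m, 11), (n, 4), (p, 6), (q, 18), (u, 29), (z, 35)}

{(b, 3), (d, 30), (d, 4), (k, 13), (k, 23), (m, 11), (n, 4), (p, 6), (q, 18), (u, 29), (z, 35)}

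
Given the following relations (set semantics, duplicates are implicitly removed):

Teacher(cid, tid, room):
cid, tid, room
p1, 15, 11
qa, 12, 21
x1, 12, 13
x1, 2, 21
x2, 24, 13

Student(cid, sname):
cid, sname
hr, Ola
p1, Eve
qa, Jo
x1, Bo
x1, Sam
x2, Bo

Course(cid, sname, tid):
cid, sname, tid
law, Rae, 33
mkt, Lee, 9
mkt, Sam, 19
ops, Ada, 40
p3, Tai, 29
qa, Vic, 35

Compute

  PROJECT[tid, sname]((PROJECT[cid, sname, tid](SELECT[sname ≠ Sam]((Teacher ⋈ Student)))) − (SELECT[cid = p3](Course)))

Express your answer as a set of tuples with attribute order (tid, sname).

Teacher ⋈ Student (natural join on cid): {(p1, 15, 11, Eve), (qa, 12, 21, Jo), (x1, 12, 13, Bo), (x1, 12, 13, Sam), (x1, 2, 21, Bo), (x1, 2, 21, Sam), (x2, 24, 13, Bo)}
Apply σ_{sname ≠ Sam}; surviving tuples: {(p1, 15, 11, Eve), (qa, 12, 21, Jo), (x1, 12, 13, Bo), (x1, 2, 21, Bo), (x2, 24, 13, Bo)}
Projecting to cid, sname, tid: {(p1, Eve, 15), (qa, Jo, 12), (x1, Bo, 12), (x1, Bo, 2), (x2, Bo, 24)}
Apply σ_{cid = p3}; surviving tuples: {(p3, Tai, 29)}
Difference: {(p1, Eve, 15), (qa, Jo, 12), (x1, Bo, 12), (x1, Bo, 2), (x2, Bo, 24)} with {(p3, Tai, 29)} → {(p1, Eve, 15), (qa, Jo, 12), (x1, Bo, 12), (x1, Bo, 2), (x2, Bo, 24)}
Projecting to tid, sname: {(12, Bo), (12, Jo), (15, Eve), (2, Bo), (24, Bo)}

{(12, Bo), (12, Jo), (15, Eve), (2, Bo), (24, Bo)}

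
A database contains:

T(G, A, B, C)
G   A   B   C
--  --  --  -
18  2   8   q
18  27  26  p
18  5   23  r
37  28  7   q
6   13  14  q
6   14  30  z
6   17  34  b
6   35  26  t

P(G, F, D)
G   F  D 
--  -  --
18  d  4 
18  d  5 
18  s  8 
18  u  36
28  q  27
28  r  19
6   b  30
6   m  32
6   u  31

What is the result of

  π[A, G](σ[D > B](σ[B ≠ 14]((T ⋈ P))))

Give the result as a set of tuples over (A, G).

{(14, 6), (2, 18), (27, 18), (35, 6), (5, 18)}

Joining T and P on G yields {(18, 2, 8, q, d, 4), (18, 2, 8, q, d, 5), (18, 2, 8, q, s, 8), (18, 2, 8, q, u, 36), (18, 27, 26, p, d, 4), (18, 27, 26, p, d, 5), (18, 27, 26, p, s, 8), (18, 27, 26, p, u, 36), (18, 5, 23, r, d, 4), (18, 5, 23, r, d, 5), (18, 5, 23, r, s, 8), (18, 5, 23, r, u, 36), (6, 13, 14, q, b, 30), (6, 13, 14, q, m, 32), (6, 13, 14, q, u, 31), (6, 14, 30, z, b, 30), (6, 14, 30, z, m, 32), (6, 14, 30, z, u, 31), (6, 17, 34, b, b, 30), (6, 17, 34, b, m, 32), (6, 17, 34, b, u, 31), (6, 35, 26, t, b, 30), (6, 35, 26, t, m, 32), (6, 35, 26, t, u, 31)}.
Selection B ≠ 14: {(18, 2, 8, q, d, 4), (18, 2, 8, q, d, 5), (18, 2, 8, q, s, 8), (18, 2, 8, q, u, 36), (18, 27, 26, p, d, 4), (18, 27, 26, p, d, 5), (18, 27, 26, p, s, 8), (18, 27, 26, p, u, 36), (18, 5, 23, r, d, 4), (18, 5, 23, r, d, 5), (18, 5, 23, r, s, 8), (18, 5, 23, r, u, 36), (6, 14, 30, z, b, 30), (6, 14, 30, z, m, 32), (6, 14, 30, z, u, 31), (6, 17, 34, b, b, 30), (6, 17, 34, b, m, 32), (6, 17, 34, b, u, 31), (6, 35, 26, t, b, 30), (6, 35, 26, t, m, 32), (6, 35, 26, t, u, 31)}
Selection D > B: {(18, 2, 8, q, u, 36), (18, 27, 26, p, u, 36), (18, 5, 23, r, u, 36), (6, 14, 30, z, m, 32), (6, 14, 30, z, u, 31), (6, 35, 26, t, b, 30), (6, 35, 26, t, m, 32), (6, 35, 26, t, u, 31)}
Projecting to A, G (3 duplicate(s) eliminated): {(14, 6), (2, 18), (27, 18), (35, 6), (5, 18)}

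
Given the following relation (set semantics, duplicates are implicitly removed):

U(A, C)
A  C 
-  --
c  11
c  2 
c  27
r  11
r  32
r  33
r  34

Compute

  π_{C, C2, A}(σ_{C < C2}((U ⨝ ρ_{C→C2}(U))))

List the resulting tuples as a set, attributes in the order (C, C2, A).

ρ[C→C2]: schema becomes (A, C2); tuples unchanged.
Joining U and ρ_{C→C2}(U) on A yields {(c, 11, 11), (c, 11, 2), (c, 11, 27), (c, 2, 11), (c, 2, 2), (c, 2, 27), (c, 27, 11), (c, 27, 2), (c, 27, 27), (r, 11, 11), (r, 11, 32), (r, 11, 33), (r, 11, 34), (r, 32, 11), (r, 32, 32), (r, 32, 33), (r, 32, 34), (r, 33, 11), (r, 33, 32), (r, 33, 33), (r, 33, 34), (r, 34, 11), (r, 34, 32), (r, 34, 33), (r, 34, 34)}.
σ[C < C2]: keep tuples satisfying C < C2 → {(c, 11, 27), (c, 2, 11), (c, 2, 27), (r, 11, 32), (r, 11, 33), (r, 11, 34), (r, 32, 33), (r, 32, 34), (r, 33, 34)}
π_{C, C2, A} gives {(11, 27, c), (11, 32, r), (11, 33, r), (11, 34, r), (2, 11, c), (2, 27, c), (32, 33, r), (32, 34, r), (33, 34, r)}.

{(11, 27, c), (11, 32, r), (11, 33, r), (11, 34, r), (2, 11, c), (2, 27, c), (32, 33, r), (32, 34, r), (33, 34, r)}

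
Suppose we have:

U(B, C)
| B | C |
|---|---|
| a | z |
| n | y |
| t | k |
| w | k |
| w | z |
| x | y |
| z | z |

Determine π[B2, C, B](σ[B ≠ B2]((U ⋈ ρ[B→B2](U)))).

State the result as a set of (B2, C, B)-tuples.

{(a, z, w), (a, z, z), (n, y, x), (t, k, w), (w, k, t), (w, z, a), (w, z, z), (x, y, n), (z, z, a), (z, z, w)}

ρ[B→B2]: schema becomes (B2, C); tuples unchanged.
Joining U and ρ[B→B2](U) on C yields {(a, z, a), (a, z, w), (a, z, z), (n, y, n), (n, y, x), (t, k, t), (t, k, w), (w, k, t), (w, k, w), (w, z, a), (w, z, w), (w, z, z), (x, y, n), (x, y, x), (z, z, a), (z, z, w), (z, z, z)}.
Filtering on B ≠ B2 leaves {(a, z, w), (a, z, z), (n, y, x), (t, k, w), (w, k, t), (w, z, a), (w, z, z), (x, y, n), (z, z, a), (z, z, w)}.
π[B2, C, B]: project onto (B2, C, B) → {(a, z, w), (a, z, z), (n, y, x), (t, k, w), (w, k, t), (w, z, a), (w, z, z), (x, y, n), (z, z, a), (z, z, w)}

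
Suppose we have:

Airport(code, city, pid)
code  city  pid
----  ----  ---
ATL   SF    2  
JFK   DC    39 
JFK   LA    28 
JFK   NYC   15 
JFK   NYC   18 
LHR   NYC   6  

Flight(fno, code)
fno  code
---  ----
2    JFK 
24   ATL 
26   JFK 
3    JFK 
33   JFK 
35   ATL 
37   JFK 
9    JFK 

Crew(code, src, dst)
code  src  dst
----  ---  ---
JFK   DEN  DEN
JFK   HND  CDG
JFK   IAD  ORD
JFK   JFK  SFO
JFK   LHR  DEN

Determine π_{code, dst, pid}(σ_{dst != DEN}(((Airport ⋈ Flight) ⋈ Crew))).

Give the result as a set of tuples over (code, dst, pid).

{(JFK, CDG, 15), (JFK, CDG, 18), (JFK, CDG, 28), (JFK, CDG, 39), (JFK, ORD, 15), (JFK, ORD, 18), (JFK, ORD, 28), (JFK, ORD, 39), (JFK, SFO, 15), (JFK, SFO, 18), (JFK, SFO, 28), (JFK, SFO, 39)}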